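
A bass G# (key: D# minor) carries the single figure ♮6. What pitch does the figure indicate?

Counting 5 letter steps above G# lands on E; in D# minor, that letter is E#.
The ♮6 figure makes it natural, giving E.

E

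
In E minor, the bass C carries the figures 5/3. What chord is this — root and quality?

C major

The figures 5/3 indicate a triad in root position.
In root position the bass is the root, so the root is C.
The chord tones are C, E, G, giving C major.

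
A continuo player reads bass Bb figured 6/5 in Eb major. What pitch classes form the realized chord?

Bb, D, F, G

The written figures 6/5 are shorthand for 6/5/3: the 3 is implied.
A third above Bb in this key is D.
A fifth above Bb in this key is F.
A sixth above Bb in this key is G.
Together with the bass Bb, this spells G minor seventh in first inversion.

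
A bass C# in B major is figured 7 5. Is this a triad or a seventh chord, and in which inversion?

7 5 is shorthand for 7/5/3.
Intervals of 7/5/3 above the bass form a seventh chord; the bass is the root, so this is root position.

seventh chord, root position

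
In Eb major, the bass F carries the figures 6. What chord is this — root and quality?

The figures 6 indicate a triad in first inversion.
In first inversion the root lies a sixth above the bass: a sixth above F in Eb major is D.
The chord tones are F, Ab, D, giving D diminished.

D diminished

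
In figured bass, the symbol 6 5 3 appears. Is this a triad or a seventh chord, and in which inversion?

Intervals of 6/5/3 above the bass form a seventh chord; the bass is the third, so this is first inversion.

seventh chord, first inversion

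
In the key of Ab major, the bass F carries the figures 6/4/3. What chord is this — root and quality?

The figures 6/4/3 indicate a seventh chord in second inversion.
In second inversion the root lies a fourth above the bass: a fourth above F in Ab major is Bb.
The chord tones are F, Ab, Bb, Db, giving Bb minor seventh.

Bb minor seventh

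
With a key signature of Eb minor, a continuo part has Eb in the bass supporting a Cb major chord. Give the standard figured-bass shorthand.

6

Eb is the third of Cb major, so the chord is in first inversion.
A triad in first inversion is figured 6/3, conventionally abbreviated 6.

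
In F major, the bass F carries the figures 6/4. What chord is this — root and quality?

The figures 6/4 indicate a triad in second inversion.
In second inversion the root lies a fourth above the bass: a fourth above F in F major is Bb.
The chord tones are F, Bb, D, giving Bb major.

Bb major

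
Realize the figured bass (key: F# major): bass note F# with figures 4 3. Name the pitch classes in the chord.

The written figures 4 3 are shorthand for 6/4/3: the 6 is implied.
A third above F# in this key is A#.
A fourth above F# in this key is B.
A sixth above F# in this key is D#.
Together with the bass F#, this spells B major seventh in second inversion.

F#, A#, B, D#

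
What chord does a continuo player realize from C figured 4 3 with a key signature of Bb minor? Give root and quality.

F minor seventh

The figures 4 3 indicate a seventh chord in second inversion.
In second inversion the root lies a fourth above the bass: a fourth above C in Bb minor is F.
The chord tones are C, Eb, F, Ab, giving F minor seventh.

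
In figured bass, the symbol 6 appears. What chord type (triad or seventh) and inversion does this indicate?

6 is shorthand for 6/3.
Intervals of 6/3 above the bass form a triad; the bass is the third, so this is first inversion.

triad, first inversion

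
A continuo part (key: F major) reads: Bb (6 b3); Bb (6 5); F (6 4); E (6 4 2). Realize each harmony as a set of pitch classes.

Bb, Db, G | Bb, D, F, G | F, Bb, D | E, F, A, C

Bb (6/b3): Bb, Db, G.
Bb (6/5/3): Bb, D, F, G.
F (6/4): F, Bb, D.
E (6/4/2): E, F, A, C.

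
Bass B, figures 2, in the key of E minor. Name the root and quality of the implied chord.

The figures 2 indicate a seventh chord in third inversion.
In third inversion the root lies a second above the bass: a second above B in E minor is C.
The chord tones are B, C, E, G, giving C major seventh.

C major seventh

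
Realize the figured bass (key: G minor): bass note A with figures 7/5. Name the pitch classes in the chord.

A, C, Eb, G

The written figures 7/5 are shorthand for 7/5/3: the 3 is implied.
A third above A in this key is C.
A fifth above A in this key is Eb.
A seventh above A in this key is G.
Together with the bass A, this spells A half-diminished seventh in root position.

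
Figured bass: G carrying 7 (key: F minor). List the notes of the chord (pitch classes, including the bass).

The written figures 7 are shorthand for 7/5/3: the 5/3 are implied.
A third above G in this key is Bb.
A fifth above G in this key is Db.
A seventh above G in this key is F.
Together with the bass G, this spells G half-diminished seventh in root position.

G, Bb, Db, F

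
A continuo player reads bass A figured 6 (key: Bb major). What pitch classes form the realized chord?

The written figures 6 are shorthand for 6/3: the 3 is implied.
A third above A in this key is C.
A sixth above A in this key is F.
Together with the bass A, this spells F major in first inversion.

A, C, F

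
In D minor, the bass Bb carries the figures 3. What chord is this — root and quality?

The figures 3 indicate a triad in root position.
In root position the bass is the root, so the root is Bb.
The chord tones are Bb, D, F, giving Bb major.

Bb major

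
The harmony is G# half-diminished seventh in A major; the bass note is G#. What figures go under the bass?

G# is the root of G# half-diminished seventh, so the chord is in root position.
A seventh chord in root position is figured 7/5/3, conventionally abbreviated 7.

7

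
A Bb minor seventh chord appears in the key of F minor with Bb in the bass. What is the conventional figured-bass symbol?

7

Bb is the root of Bb minor seventh, so the chord is in root position.
A seventh chord in root position is figured 7/5/3, conventionally abbreviated 7.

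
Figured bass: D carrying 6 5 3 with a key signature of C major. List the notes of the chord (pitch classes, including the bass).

D, F, A, B

A third above D in this key is F.
A fifth above D in this key is A.
A sixth above D in this key is B.
Together with the bass D, this spells B half-diminished seventh in first inversion.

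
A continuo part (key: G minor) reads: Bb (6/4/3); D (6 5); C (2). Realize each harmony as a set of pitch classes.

Bb (6/4/3): Bb, D, Eb, G.
D (6/5/3): D, F, A, Bb.
C (6/4/2): C, D, F, A.

Bb, D, Eb, G | D, F, A, Bb | C, D, F, A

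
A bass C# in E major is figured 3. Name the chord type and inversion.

3 is shorthand for 5/3.
Intervals of 5/3 above the bass form a triad; the bass is the root, so this is root position.

triad, root position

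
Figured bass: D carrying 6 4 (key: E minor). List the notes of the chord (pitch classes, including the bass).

A fourth above D in this key is G.
A sixth above D in this key is B.
Together with the bass D, this spells G major in second inversion.

D, G, B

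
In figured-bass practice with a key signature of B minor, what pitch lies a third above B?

D

Counting 2 letter steps above B lands on D; in B minor, that letter is D.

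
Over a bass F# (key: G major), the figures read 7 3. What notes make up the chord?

F#, A, C, E

The written figures 7 3 are shorthand for 7/5/3: the 5 is implied.
A third above F# in this key is A.
A fifth above F# in this key is C.
A seventh above F# in this key is E.
Together with the bass F#, this spells F# half-diminished seventh in root position.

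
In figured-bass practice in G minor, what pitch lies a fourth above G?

C

Counting 3 letter steps above G lands on C; in G minor, that letter is C.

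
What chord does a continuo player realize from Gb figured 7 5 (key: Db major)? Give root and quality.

The figures 7 5 indicate a seventh chord in root position.
In root position the bass is the root, so the root is Gb.
The chord tones are Gb, Bb, Db, F, giving Gb major seventh.

Gb major seventh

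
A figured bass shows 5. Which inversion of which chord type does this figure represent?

5 is shorthand for 5/3.
Intervals of 5/3 above the bass form a triad; the bass is the root, so this is root position.

triad, root position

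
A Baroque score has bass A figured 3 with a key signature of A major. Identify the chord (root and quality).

The figures 3 indicate a triad in root position.
In root position the bass is the root, so the root is A.
The chord tones are A, C#, E, giving A major.

A major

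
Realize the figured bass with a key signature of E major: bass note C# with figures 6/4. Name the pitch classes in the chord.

C#, F#, A

A fourth above C# in this key is F#.
A sixth above C# in this key is A.
Together with the bass C#, this spells F# minor in second inversion.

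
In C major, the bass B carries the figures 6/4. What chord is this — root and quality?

The figures 6/4 indicate a triad in second inversion.
In second inversion the root lies a fourth above the bass: a fourth above B in C major is E.
The chord tones are B, E, G, giving E minor.

E minor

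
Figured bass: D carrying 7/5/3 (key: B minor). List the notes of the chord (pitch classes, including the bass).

A third above D in this key is F#.
A fifth above D in this key is A.
A seventh above D in this key is C#.
Together with the bass D, this spells D major seventh in root position.

D, F#, A, C#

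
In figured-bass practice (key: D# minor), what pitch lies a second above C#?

Counting 1 letter step above C# lands on D; in D# minor, that letter is D#.

D#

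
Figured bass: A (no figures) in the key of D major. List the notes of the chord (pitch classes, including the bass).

A, C#, E

An unfigured bass implies 5/3.
A third above A in this key is C#.
A fifth above A in this key is E.
Together with the bass A, this spells A major in root position.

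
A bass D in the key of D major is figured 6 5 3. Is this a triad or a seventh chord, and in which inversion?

seventh chord, first inversion

Intervals of 6/5/3 above the bass form a seventh chord; the bass is the third, so this is first inversion.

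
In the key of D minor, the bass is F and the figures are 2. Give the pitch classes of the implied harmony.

F, G, Bb, D

The written figures 2 are shorthand for 6/4/2: the 6/4 are implied.
A second above F in this key is G.
A fourth above F in this key is Bb.
A sixth above F in this key is D.
Together with the bass F, this spells G minor seventh in third inversion.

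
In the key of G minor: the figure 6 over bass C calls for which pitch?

A

Counting 5 letter steps above C lands on A; in G minor, that letter is A.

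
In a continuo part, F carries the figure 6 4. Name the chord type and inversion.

triad, second inversion

Intervals of 6/4 above the bass form a triad; the bass is the fifth, so this is second inversion.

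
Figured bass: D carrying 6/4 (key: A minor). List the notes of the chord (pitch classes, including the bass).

D, G, B

A fourth above D in this key is G.
A sixth above D in this key is B.
Together with the bass D, this spells G major in second inversion.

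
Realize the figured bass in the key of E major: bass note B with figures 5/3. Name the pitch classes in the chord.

B, D#, F#

A third above B in this key is D#.
A fifth above B in this key is F#.
Together with the bass B, this spells B major in root position.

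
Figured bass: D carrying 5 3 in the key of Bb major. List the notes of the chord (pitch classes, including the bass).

A third above D in this key is F.
A fifth above D in this key is A.
Together with the bass D, this spells D minor in root position.

D, F, A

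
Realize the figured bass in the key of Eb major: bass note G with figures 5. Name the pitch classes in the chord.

The written figures 5 are shorthand for 5/3: the 3 is implied.
A third above G in this key is Bb.
A fifth above G in this key is D.
Together with the bass G, this spells G minor in root position.

G, Bb, D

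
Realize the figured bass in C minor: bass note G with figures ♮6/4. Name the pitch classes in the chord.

G, C, E

A fourth above G in this key is C.
A sixth above G in this key is Eb, made natural (E) by the ♮ figure.
Together with the bass G, this spells C major in second inversion.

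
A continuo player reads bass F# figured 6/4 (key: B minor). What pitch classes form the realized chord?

A fourth above F# in this key is B.
A sixth above F# in this key is D.
Together with the bass F#, this spells B minor in second inversion.

F#, B, D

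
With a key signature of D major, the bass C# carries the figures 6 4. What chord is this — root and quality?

The figures 6 4 indicate a triad in second inversion.
In second inversion the root lies a fourth above the bass: a fourth above C# in D major is F#.
The chord tones are C#, F#, A, giving F# minor.

F# minor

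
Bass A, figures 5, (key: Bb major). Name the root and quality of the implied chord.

The figures 5 indicate a triad in root position.
In root position the bass is the root, so the root is A.
The chord tones are A, C, Eb, giving A diminished.

A diminished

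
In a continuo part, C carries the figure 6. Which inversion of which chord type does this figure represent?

6 is shorthand for 6/3.
Intervals of 6/3 above the bass form a triad; the bass is the third, so this is first inversion.

triad, first inversion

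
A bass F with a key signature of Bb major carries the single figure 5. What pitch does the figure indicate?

C

Counting 4 letter steps above F lands on C; in Bb major, that letter is C.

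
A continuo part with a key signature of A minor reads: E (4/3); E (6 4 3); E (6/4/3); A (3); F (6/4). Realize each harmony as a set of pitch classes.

E (6/4/3): E, G, A, C.
E (6/4/3): E, G, A, C.
E (6/4/3): E, G, A, C.
A (5/3): A, C, E.
F (6/4): F, B, D.

E, G, A, C | E, G, A, C | E, G, A, C | A, C, E | F, B, D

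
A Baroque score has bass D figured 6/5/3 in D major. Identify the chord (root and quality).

B minor seventh

The figures 6/5/3 indicate a seventh chord in first inversion.
In first inversion the root lies a sixth above the bass: a sixth above D in D major is B.
The chord tones are D, F#, A, B, giving B minor seventh.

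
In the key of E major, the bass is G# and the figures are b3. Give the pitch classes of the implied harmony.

The written figures b3 are shorthand for 5/3: the 5 is implied.
A third above G# in this key is B, lowered to Bb by the flat.
A fifth above G# in this key is D#.

G#, Bb, D#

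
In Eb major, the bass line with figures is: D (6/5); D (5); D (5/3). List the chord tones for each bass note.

D, F, Ab, Bb | D, F, Ab | D, F, Ab

D (6/5/3): D, F, Ab, Bb.
D (5/3): D, F, Ab.
D (5/3): D, F, Ab.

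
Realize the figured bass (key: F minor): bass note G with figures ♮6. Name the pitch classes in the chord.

The written figures ♮6 are shorthand for 6/3: the 3 is implied.
A third above G in this key is Bb.
A sixth above G in this key is Eb, made natural (E) by the ♮ figure.
Together with the bass G, this spells E diminished in first inversion.

G, Bb, E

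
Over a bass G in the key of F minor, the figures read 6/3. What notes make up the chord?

A third above G in this key is Bb.
A sixth above G in this key is Eb.
Together with the bass G, this spells Eb major in first inversion.

G, Bb, Eb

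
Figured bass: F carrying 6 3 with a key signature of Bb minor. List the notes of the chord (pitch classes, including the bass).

A third above F in this key is Ab.
A sixth above F in this key is Db.
Together with the bass F, this spells Db major in first inversion.

F, Ab, Db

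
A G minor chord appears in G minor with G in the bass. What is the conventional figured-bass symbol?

G is the root of G minor, so the chord is in root position.
A triad in root position is figured 5/3, conventionally abbreviated (no figures — root-position triad).

no figures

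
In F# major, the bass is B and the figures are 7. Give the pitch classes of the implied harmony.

B, D#, F#, A#

The written figures 7 are shorthand for 7/5/3: the 5/3 are implied.
A third above B in this key is D#.
A fifth above B in this key is F#.
A seventh above B in this key is A#.
Together with the bass B, this spells B major seventh in root position.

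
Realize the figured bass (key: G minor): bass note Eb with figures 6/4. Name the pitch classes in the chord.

A fourth above Eb in this key is A.
A sixth above Eb in this key is C.
Together with the bass Eb, this spells A diminished in second inversion.

Eb, A, C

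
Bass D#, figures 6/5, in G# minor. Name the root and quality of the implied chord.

B major seventh

The figures 6/5 indicate a seventh chord in first inversion.
In first inversion the root lies a sixth above the bass: a sixth above D# in G# minor is B.
The chord tones are D#, F#, A#, B, giving B major seventh.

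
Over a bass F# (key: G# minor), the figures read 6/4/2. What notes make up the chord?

A second above F# in this key is G#.
A fourth above F# in this key is B.
A sixth above F# in this key is D#.
Together with the bass F#, this spells G# minor seventh in third inversion.

F#, G#, B, D#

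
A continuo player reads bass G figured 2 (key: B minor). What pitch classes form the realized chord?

G, A, C#, E

The written figures 2 are shorthand for 6/4/2: the 6/4 are implied.
A second above G in this key is A.
A fourth above G in this key is C#.
A sixth above G in this key is E.
Together with the bass G, this spells A dominant seventh in third inversion.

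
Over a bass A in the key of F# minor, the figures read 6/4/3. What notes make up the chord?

A third above A in this key is C#.
A fourth above A in this key is D.
A sixth above A in this key is F#.
Together with the bass A, this spells D major seventh in second inversion.

A, C#, D, F#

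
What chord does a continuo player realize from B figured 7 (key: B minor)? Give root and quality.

The figures 7 indicate a seventh chord in root position.
In root position the bass is the root, so the root is B.
The chord tones are B, D, F#, A, giving B minor seventh.

B minor seventh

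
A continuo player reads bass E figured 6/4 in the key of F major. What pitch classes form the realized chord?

A fourth above E in this key is A.
A sixth above E in this key is C.
Together with the bass E, this spells A minor in second inversion.

E, A, C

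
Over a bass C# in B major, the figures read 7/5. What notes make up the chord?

C#, E, G#, B

The written figures 7/5 are shorthand for 7/5/3: the 3 is implied.
A third above C# in this key is E.
A fifth above C# in this key is G#.
A seventh above C# in this key is B.
Together with the bass C#, this spells C# minor seventh in root position.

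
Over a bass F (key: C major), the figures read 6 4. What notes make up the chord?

F, B, D

A fourth above F in this key is B.
A sixth above F in this key is D.
Together with the bass F, this spells B diminished in second inversion.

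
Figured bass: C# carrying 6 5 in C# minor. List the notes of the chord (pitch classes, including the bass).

The written figures 6 5 are shorthand for 6/5/3: the 3 is implied.
A third above C# in this key is E.
A fifth above C# in this key is G#.
A sixth above C# in this key is A.
Together with the bass C#, this spells A major seventh in first inversion.

C#, E, G#, A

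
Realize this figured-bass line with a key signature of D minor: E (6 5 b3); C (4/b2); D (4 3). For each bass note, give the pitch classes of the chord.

E (6/5/b3): E, Gb, Bb, C.
C (6/4/b2): C, Db, F, A.
D (6/4/3): D, F, G, Bb.

E, Gb, Bb, C | C, Db, F, A | D, F, G, Bb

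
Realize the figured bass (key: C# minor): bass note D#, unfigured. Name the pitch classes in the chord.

D#, F#, A

An unfigured bass implies 5/3.
A third above D# in this key is F#.
A fifth above D# in this key is A.
Together with the bass D#, this spells D# diminished in root position.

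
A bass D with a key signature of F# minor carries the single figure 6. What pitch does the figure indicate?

B

Counting 5 letter steps above D lands on B; in F# minor, that letter is B.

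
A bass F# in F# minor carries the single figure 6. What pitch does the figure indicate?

Counting 5 letter steps above F# lands on D; in F# minor, that letter is D.

D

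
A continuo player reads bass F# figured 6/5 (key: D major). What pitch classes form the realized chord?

The written figures 6/5 are shorthand for 6/5/3: the 3 is implied.
A third above F# in this key is A.
A fifth above F# in this key is C#.
A sixth above F# in this key is D.
Together with the bass F#, this spells D major seventh in first inversion.

F#, A, C#, D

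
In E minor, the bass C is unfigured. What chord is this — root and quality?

C major

An unfigured bass indicates a triad in root position.
In root position the bass is the root, so the root is C.
The chord tones are C, E, G, giving C major.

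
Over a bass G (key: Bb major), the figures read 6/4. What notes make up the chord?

A fourth above G in this key is C.
A sixth above G in this key is Eb.
Together with the bass G, this spells C minor in second inversion.

G, C, Eb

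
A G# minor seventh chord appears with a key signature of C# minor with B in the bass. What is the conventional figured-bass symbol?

6/5

B is the third of G# minor seventh, so the chord is in first inversion.
A seventh chord in first inversion is figured 6/5/3, conventionally abbreviated 6/5.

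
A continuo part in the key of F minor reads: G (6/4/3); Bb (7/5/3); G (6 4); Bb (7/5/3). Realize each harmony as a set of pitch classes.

G, Bb, C, Eb | Bb, Db, F, Ab | G, C, Eb | Bb, Db, F, Ab

G (6/4/3): G, Bb, C, Eb.
Bb (7/5/3): Bb, Db, F, Ab.
G (6/4): G, C, Eb.
Bb (7/5/3): Bb, Db, F, Ab.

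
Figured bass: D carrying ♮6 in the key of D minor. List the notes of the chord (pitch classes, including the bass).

D, F, B

The written figures ♮6 are shorthand for 6/3: the 3 is implied.
A third above D in this key is F.
A sixth above D in this key is Bb, made natural (B) by the ♮ figure.
Together with the bass D, this spells B diminished in first inversion.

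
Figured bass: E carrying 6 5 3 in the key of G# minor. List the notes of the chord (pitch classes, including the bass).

A third above E in this key is G#.
A fifth above E in this key is B.
A sixth above E in this key is C#.
Together with the bass E, this spells C# minor seventh in first inversion.

E, G#, B, C#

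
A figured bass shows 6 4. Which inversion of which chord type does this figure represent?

triad, second inversion

Intervals of 6/4 above the bass form a triad; the bass is the fifth, so this is second inversion.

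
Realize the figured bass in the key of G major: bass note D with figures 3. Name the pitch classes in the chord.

The written figures 3 are shorthand for 5/3: the 5 is implied.
A third above D in this key is F#.
A fifth above D in this key is A.
Together with the bass D, this spells D major in root position.

D, F#, A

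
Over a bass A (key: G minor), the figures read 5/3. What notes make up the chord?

A, C, Eb

A third above A in this key is C.
A fifth above A in this key is Eb.
Together with the bass A, this spells A diminished in root position.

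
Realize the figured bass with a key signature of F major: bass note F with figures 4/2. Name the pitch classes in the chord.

F, G, Bb, D

The written figures 4/2 are shorthand for 6/4/2: the 6 is implied.
A second above F in this key is G.
A fourth above F in this key is Bb.
A sixth above F in this key is D.
Together with the bass F, this spells G minor seventh in third inversion.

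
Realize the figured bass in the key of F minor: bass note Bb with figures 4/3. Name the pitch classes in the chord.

The written figures 4/3 are shorthand for 6/4/3: the 6 is implied.
A third above Bb in this key is Db.
A fourth above Bb in this key is Eb.
A sixth above Bb in this key is G.
Together with the bass Bb, this spells Eb dominant seventh in second inversion.

Bb, Db, Eb, G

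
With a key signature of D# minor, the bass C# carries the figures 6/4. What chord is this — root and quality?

F# major

The figures 6/4 indicate a triad in second inversion.
In second inversion the root lies a fourth above the bass: a fourth above C# in D# minor is F#.
The chord tones are C#, F#, A#, giving F# major.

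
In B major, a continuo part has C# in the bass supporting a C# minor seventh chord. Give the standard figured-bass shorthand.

7

C# is the root of C# minor seventh, so the chord is in root position.
A seventh chord in root position is figured 7/5/3, conventionally abbreviated 7.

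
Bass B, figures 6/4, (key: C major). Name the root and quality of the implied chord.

The figures 6/4 indicate a triad in second inversion.
In second inversion the root lies a fourth above the bass: a fourth above B in C major is E.
The chord tones are B, E, G, giving E minor.

E minor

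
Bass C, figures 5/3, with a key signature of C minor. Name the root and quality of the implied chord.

C minor

The figures 5/3 indicate a triad in root position.
In root position the bass is the root, so the root is C.
The chord tones are C, Eb, G, giving C minor.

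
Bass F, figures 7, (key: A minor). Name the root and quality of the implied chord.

The figures 7 indicate a seventh chord in root position.
In root position the bass is the root, so the root is F.
The chord tones are F, A, C, E, giving F major seventh.

F major seventh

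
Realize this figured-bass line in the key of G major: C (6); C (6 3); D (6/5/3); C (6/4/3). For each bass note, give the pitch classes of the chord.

C, E, A | C, E, A | D, F#, A, B | C, E, F#, A

C (6/3): C, E, A.
C (6/3): C, E, A.
D (6/5/3): D, F#, A, B.
C (6/4/3): C, E, F#, A.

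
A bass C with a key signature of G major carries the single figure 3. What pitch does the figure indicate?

Counting 2 letter steps above C lands on E; in G major, that letter is E.

E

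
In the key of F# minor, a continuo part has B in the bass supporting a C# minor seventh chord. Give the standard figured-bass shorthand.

B is the seventh of C# minor seventh, so the chord is in third inversion.
A seventh chord in third inversion is figured 6/4/2, conventionally abbreviated 4/2.

4/2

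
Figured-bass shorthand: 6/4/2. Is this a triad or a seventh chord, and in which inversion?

Intervals of 6/4/2 above the bass form a seventh chord; the bass is the seventh, so this is third inversion.

seventh chord, third inversion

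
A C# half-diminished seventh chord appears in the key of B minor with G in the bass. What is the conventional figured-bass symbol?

G is the fifth of C# half-diminished seventh, so the chord is in second inversion.
A seventh chord in second inversion is figured 6/4/3, conventionally abbreviated 4/3.

4/3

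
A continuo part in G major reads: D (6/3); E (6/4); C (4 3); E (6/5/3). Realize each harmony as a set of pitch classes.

D, F#, B | E, A, C | C, E, F#, A | E, G, B, C

D (6/3): D, F#, B.
E (6/4): E, A, C.
C (6/4/3): C, E, F#, A.
E (6/5/3): E, G, B, C.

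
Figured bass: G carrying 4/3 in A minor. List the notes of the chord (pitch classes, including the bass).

The written figures 4/3 are shorthand for 6/4/3: the 6 is implied.
A third above G in this key is B.
A fourth above G in this key is C.
A sixth above G in this key is E.
Together with the bass G, this spells C major seventh in second inversion.

G, B, C, E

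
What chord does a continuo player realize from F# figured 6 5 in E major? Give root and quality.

The figures 6 5 indicate a seventh chord in first inversion.
In first inversion the root lies a sixth above the bass: a sixth above F# in E major is D#.
The chord tones are F#, A, C#, D#, giving D# half-diminished seventh.

D# half-diminished seventh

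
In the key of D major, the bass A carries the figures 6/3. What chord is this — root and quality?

F# minor

The figures 6/3 indicate a triad in first inversion.
In first inversion the root lies a sixth above the bass: a sixth above A in D major is F#.
The chord tones are A, C#, F#, giving F# minor.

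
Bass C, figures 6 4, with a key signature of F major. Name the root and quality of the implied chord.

F major

The figures 6 4 indicate a triad in second inversion.
In second inversion the root lies a fourth above the bass: a fourth above C in F major is F.
The chord tones are C, F, A, giving F major.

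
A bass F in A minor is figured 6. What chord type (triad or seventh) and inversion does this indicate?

6 is shorthand for 6/3.
Intervals of 6/3 above the bass form a triad; the bass is the third, so this is first inversion.

triad, first inversion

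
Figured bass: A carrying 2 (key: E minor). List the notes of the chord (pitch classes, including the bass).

A, B, D, F#

The written figures 2 are shorthand for 6/4/2: the 6/4 are implied.
A second above A in this key is B.
A fourth above A in this key is D.
A sixth above A in this key is F#.
Together with the bass A, this spells B minor seventh in third inversion.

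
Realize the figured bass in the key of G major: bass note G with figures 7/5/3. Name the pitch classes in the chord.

G, B, D, F#

A third above G in this key is B.
A fifth above G in this key is D.
A seventh above G in this key is F#.
Together with the bass G, this spells G major seventh in root position.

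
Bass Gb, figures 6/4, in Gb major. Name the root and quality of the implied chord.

The figures 6/4 indicate a triad in second inversion.
In second inversion the root lies a fourth above the bass: a fourth above Gb in Gb major is Cb.
The chord tones are Gb, Cb, Eb, giving Cb major.

Cb major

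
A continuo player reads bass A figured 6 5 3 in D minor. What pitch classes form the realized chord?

A third above A in this key is C.
A fifth above A in this key is E.
A sixth above A in this key is F.
Together with the bass A, this spells F major seventh in first inversion.

A, C, E, F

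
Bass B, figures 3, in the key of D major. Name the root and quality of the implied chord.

The figures 3 indicate a triad in root position.
In root position the bass is the root, so the root is B.
The chord tones are B, D, F#, giving B minor.

B minor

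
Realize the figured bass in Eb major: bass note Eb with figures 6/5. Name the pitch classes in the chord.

The written figures 6/5 are shorthand for 6/5/3: the 3 is implied.
A third above Eb in this key is G.
A fifth above Eb in this key is Bb.
A sixth above Eb in this key is C.
Together with the bass Eb, this spells C minor seventh in first inversion.

Eb, G, Bb, C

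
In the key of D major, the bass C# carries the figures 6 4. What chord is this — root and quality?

F# minor

The figures 6 4 indicate a triad in second inversion.
In second inversion the root lies a fourth above the bass: a fourth above C# in D major is F#.
The chord tones are C#, F#, A, giving F# minor.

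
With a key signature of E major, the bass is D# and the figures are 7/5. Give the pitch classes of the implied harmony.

The written figures 7/5 are shorthand for 7/5/3: the 3 is implied.
A third above D# in this key is F#.
A fifth above D# in this key is A.
A seventh above D# in this key is C#.
Together with the bass D#, this spells D# half-diminished seventh in root position.

D#, F#, A, C#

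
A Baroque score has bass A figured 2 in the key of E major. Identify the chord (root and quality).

B dominant seventh

The figures 2 indicate a seventh chord in third inversion.
In third inversion the root lies a second above the bass: a second above A in E major is B.
The chord tones are A, B, D#, F#, giving B dominant seventh.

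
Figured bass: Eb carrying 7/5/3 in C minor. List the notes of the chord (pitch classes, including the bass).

A third above Eb in this key is G.
A fifth above Eb in this key is Bb.
A seventh above Eb in this key is D.
Together with the bass Eb, this spells Eb major seventh in root position.

Eb, G, Bb, D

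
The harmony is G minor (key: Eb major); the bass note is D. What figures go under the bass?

6/4

D is the fifth of G minor, so the chord is in second inversion.
A triad in second inversion is figured 6/4, conventionally abbreviated 6/4.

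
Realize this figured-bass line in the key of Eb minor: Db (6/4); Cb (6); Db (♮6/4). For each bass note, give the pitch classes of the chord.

Db, Gb, Bb | Cb, Eb, Ab | Db, Gb, B

Db (6/4): Db, Gb, Bb.
Cb (6/3): Cb, Eb, Ab.
Db (♮6/4): Db, Gb, B.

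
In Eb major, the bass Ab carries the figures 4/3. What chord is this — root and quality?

The figures 4/3 indicate a seventh chord in second inversion.
In second inversion the root lies a fourth above the bass: a fourth above Ab in Eb major is D.
The chord tones are Ab, C, D, F, giving D half-diminished seventh.

D half-diminished seventh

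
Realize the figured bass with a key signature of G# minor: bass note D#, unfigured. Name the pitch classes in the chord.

An unfigured bass implies 5/3.
A third above D# in this key is F#.
A fifth above D# in this key is A#.
Together with the bass D#, this spells D# minor in root position.

D#, F#, A#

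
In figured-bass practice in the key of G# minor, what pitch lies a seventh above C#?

B

Counting 6 letter steps above C# lands on B; in G# minor, that letter is B.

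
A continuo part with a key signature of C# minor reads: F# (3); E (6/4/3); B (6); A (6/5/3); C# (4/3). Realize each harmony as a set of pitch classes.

F#, A, C# | E, G#, A, C# | B, D#, G# | A, C#, E, F# | C#, E, F#, A

F# (5/3): F#, A, C#.
E (6/4/3): E, G#, A, C#.
B (6/3): B, D#, G#.
A (6/5/3): A, C#, E, F#.
C# (6/4/3): C#, E, F#, A.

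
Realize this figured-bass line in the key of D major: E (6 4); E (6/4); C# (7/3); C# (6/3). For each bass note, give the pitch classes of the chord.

E, A, C# | E, A, C# | C#, E, G, B | C#, E, A

E (6/4): E, A, C#.
E (6/4): E, A, C#.
C# (7/5/3): C#, E, G, B.
C# (6/3): C#, E, A.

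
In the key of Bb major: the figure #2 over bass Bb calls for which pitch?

Counting 1 letter step above Bb lands on C; in Bb major, that letter is C.
The #2 figure raises it a semitone, giving C#.

C#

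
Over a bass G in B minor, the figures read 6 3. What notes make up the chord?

G, B, E

A third above G in this key is B.
A sixth above G in this key is E.
Together with the bass G, this spells E minor in first inversion.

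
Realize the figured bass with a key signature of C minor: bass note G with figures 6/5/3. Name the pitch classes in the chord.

A third above G in this key is Bb.
A fifth above G in this key is D.
A sixth above G in this key is Eb.
Together with the bass G, this spells Eb major seventh in first inversion.

G, Bb, D, Eb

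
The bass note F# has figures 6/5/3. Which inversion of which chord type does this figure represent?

seventh chord, first inversion

Intervals of 6/5/3 above the bass form a seventh chord; the bass is the third, so this is first inversion.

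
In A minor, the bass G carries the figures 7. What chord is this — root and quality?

G dominant seventh

The figures 7 indicate a seventh chord in root position.
In root position the bass is the root, so the root is G.
The chord tones are G, B, D, F, giving G dominant seventh.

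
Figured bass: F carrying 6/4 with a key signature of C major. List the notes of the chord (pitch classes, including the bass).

F, B, D

A fourth above F in this key is B.
A sixth above F in this key is D.
Together with the bass F, this spells B diminished in second inversion.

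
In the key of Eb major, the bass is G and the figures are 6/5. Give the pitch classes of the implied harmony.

G, Bb, D, Eb

The written figures 6/5 are shorthand for 6/5/3: the 3 is implied.
A third above G in this key is Bb.
A fifth above G in this key is D.
A sixth above G in this key is Eb.
Together with the bass G, this spells Eb major seventh in first inversion.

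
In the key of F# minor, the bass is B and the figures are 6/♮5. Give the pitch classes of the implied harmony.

The written figures 6/♮5 are shorthand for 6/5/3: the 3 is implied.
A third above B in this key is D.
A fifth above B in this key is F#, made natural (F) by the ♮ figure.
A sixth above B in this key is G#.
Together with the bass B, this spells G# diminished seventh in first inversion.

B, D, F, G#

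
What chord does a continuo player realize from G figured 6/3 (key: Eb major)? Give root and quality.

Eb major

The figures 6/3 indicate a triad in first inversion.
In first inversion the root lies a sixth above the bass: a sixth above G in Eb major is Eb.
The chord tones are G, Bb, Eb, giving Eb major.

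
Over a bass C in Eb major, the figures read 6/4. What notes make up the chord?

C, F, Ab

A fourth above C in this key is F.
A sixth above C in this key is Ab.
Together with the bass C, this spells F minor in second inversion.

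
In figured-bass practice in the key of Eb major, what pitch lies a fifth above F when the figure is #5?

C#

Counting 4 letter steps above F lands on C; in Eb major, that letter is C.
The #5 figure raises it a semitone, giving C#.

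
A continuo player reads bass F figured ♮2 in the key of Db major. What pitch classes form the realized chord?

The written figures ♮2 are shorthand for 6/4/2: the 6/4 are implied.
A second above F in this key is Gb, made natural (G) by the ♮ figure.
A fourth above F in this key is Bb.
A sixth above F in this key is Db.
Together with the bass F, this spells G half-diminished seventh in third inversion.

F, G, Bb, Db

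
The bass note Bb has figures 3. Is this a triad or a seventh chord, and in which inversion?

triad, root position

3 is shorthand for 5/3.
Intervals of 5/3 above the bass form a triad; the bass is the root, so this is root position.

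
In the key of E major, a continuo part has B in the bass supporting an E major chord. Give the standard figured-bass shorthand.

6/4

B is the fifth of E major, so the chord is in second inversion.
A triad in second inversion is figured 6/4, conventionally abbreviated 6/4.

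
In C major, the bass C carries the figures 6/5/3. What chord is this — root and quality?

A minor seventh

The figures 6/5/3 indicate a seventh chord in first inversion.
In first inversion the root lies a sixth above the bass: a sixth above C in C major is A.
The chord tones are C, E, G, A, giving A minor seventh.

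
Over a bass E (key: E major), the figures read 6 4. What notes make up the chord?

A fourth above E in this key is A.
A sixth above E in this key is C#.
Together with the bass E, this spells A major in second inversion.

E, A, C#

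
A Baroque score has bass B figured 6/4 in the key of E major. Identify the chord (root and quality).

The figures 6/4 indicate a triad in second inversion.
In second inversion the root lies a fourth above the bass: a fourth above B in E major is E.
The chord tones are B, E, G#, giving E major.

E major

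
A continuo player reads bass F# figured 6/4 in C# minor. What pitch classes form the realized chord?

A fourth above F# in this key is B.
A sixth above F# in this key is D#.
Together with the bass F#, this spells B major in second inversion.

F#, B, D#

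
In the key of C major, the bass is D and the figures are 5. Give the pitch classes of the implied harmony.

The written figures 5 are shorthand for 5/3: the 3 is implied.
A third above D in this key is F.
A fifth above D in this key is A.
Together with the bass D, this spells D minor in root position.

D, F, A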